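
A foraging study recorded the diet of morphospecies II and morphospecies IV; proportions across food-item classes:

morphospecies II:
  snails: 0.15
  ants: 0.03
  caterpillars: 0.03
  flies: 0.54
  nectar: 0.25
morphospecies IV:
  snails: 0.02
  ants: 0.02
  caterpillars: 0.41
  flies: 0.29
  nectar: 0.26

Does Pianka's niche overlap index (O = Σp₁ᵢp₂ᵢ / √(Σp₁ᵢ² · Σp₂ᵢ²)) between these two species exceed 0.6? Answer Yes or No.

Σ p₁ᵢp₂ᵢ = 0.0030 + 0.0006 + 0.0123 + 0.1566 + 0.0650 = 0.2375
Σp_1ᵢ² = 0.15² + 0.03² + 0.03² + 0.54² + 0.25² = 0.0225 + 0.0009 + 0.0009 + 0.2916 + 0.0625 = 0.3784
Σp_2ᵢ² = 0.02² + 0.02² + 0.41² + 0.29² + 0.26² = 0.0004 + 0.0004 + 0.1681 + 0.0841 + 0.0676 = 0.3206
O = 0.2375 / √(0.3784 × 0.3206) = 0.2375 / 0.34830 = 0.6819
O = 0.6819 > 0.6 → Yes.

Yes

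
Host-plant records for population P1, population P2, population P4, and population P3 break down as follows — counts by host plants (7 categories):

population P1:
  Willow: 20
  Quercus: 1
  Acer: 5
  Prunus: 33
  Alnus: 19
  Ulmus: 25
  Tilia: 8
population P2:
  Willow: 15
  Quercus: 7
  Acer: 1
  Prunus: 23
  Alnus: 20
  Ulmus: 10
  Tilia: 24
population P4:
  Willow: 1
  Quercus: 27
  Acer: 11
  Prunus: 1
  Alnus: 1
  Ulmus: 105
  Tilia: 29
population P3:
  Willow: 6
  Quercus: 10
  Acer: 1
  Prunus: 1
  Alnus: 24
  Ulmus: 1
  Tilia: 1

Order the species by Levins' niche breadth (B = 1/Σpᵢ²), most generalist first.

population P2 > population P1 > population P3 > population P4

Proportions for population P1 (n=111): 20/111=0.1802, 1/111=0.0090, 5/111=0.0450, 33/111=0.2973, 19/111=0.1712, 25/111=0.2252, 8/111=0.0721
Proportions for population P2 (n=100): 15/100=0.1500, 7/100=0.0700, 1/100=0.0100, 23/100=0.2300, 20/100=0.2000, 10/100=0.1000, 24/100=0.2400
Proportions for population P4 (n=175): 1/175=0.0057, 27/175=0.1543, 11/175=0.0629, 1/175=0.0057, 1/175=0.0057, 105/175=0.6000, 29/175=0.1657
Proportions for population P3 (n=44): 6/44=0.1364, 10/44=0.2273, 1/44=0.0227, 1/44=0.0227, 24/44=0.5455, 1/44=0.0227, 1/44=0.0227
Σp_P1ᵢ² = 0.1802² + 0.0090² + 0.0450² + 0.2973² + 0.1712² + 0.2252² + 0.0721² = 0.032472 + 0.000081 + 0.002025 + 0.088387 + 0.029309 + 0.050715 + 0.005198 = 0.208187
B_P1 = 1 / 0.208187 = 4.8034
Σp_P2ᵢ² = 0.1500² + 0.0700² + 0.0100² + 0.2300² + 0.2000² + 0.1000² + 0.2400² = 0.022500 + 0.004900 + 0.000100 + 0.052900 + 0.040000 + 0.010000 + 0.057600 = 0.188000
B_P2 = 1 / 0.188000 = 5.3191
Σp_P4ᵢ² = 0.0057² + 0.1543² + 0.0629² + 0.0057² + 0.0057² + 0.6000² + 0.1657² = 0.000032 + 0.023808 + 0.003956 + 0.000032 + 0.000032 + 0.360000 + 0.027456 = 0.415316
B_P4 = 1 / 0.415316 = 2.4078
Σp_P3ᵢ² = 0.1364² + 0.2273² + 0.0227² + 0.0227² + 0.5455² + 0.0227² + 0.0227² = 0.018605 + 0.051665 + 0.000515 + 0.000515 + 0.297570 + 0.000515 + 0.000515 = 0.369900
B_P3 = 1 / 0.369900 = 2.7034
Ranking by B (broadest → narrowest): population P2 (5.32) > population P1 (4.80) > population P3 (2.70) > population P4 (2.41)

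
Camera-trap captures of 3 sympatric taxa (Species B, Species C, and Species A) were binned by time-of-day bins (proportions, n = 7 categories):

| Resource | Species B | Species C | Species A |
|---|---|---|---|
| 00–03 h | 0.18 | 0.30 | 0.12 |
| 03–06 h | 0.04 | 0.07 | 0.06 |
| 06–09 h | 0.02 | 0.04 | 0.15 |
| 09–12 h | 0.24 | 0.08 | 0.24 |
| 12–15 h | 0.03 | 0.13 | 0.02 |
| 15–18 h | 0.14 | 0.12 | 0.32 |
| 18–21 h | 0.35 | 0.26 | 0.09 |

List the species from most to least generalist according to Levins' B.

Species C > Species A > Species B

Σp_Bᵢ² = 0.18² + 0.04² + 0.02² + 0.24² + 0.03² + 0.14² + 0.35² = 0.0324 + 0.0016 + 0.0004 + 0.0576 + 0.0009 + 0.0196 + 0.1225 = 0.2350
B_B = 1 / 0.2350 = 4.2553
Σp_Cᵢ² = 0.30² + 0.07² + 0.04² + 0.08² + 0.13² + 0.12² + 0.26² = 0.0900 + 0.0049 + 0.0016 + 0.0064 + 0.0169 + 0.0144 + 0.0676 = 0.2018
B_C = 1 / 0.2018 = 4.9554
Σp_Aᵢ² = 0.12² + 0.06² + 0.15² + 0.24² + 0.02² + 0.32² + 0.09² = 0.0144 + 0.0036 + 0.0225 + 0.0576 + 0.0004 + 0.1024 + 0.0081 = 0.2090
B_A = 1 / 0.2090 = 4.7847
Ranking by B (broadest → narrowest): Species C (4.96) > Species A (4.78) > Species B (4.26)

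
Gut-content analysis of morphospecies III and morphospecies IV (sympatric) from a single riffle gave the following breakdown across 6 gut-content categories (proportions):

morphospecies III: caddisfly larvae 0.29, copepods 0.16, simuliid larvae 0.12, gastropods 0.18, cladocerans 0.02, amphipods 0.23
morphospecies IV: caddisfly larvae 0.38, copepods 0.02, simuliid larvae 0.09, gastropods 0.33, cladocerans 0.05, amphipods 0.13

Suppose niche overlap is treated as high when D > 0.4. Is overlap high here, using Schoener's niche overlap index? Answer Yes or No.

Yes

Σ|p₁ᵢ − p₂ᵢ| = 0.09 + 0.14 + 0.03 + 0.15 + 0.03 + 0.10 = 0.54
D = 1 − ½ × 0.54 = 1 − 0.270 = 0.7300
D = 0.7300 > 0.4 → Yes.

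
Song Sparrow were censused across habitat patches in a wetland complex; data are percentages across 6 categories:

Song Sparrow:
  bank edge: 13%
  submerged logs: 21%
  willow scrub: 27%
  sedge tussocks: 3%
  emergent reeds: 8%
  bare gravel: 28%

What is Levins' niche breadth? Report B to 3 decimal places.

4.554

Convert percentages to proportions (divide by 100).
Σpᵢ² = 0.13² + 0.21² + 0.27² + 0.03² + 0.08² + 0.28² = 0.0169 + 0.0441 + 0.0729 + 0.0009 + 0.0064 + 0.0784 = 0.2196
B = 1 / 0.2196 = 4.55373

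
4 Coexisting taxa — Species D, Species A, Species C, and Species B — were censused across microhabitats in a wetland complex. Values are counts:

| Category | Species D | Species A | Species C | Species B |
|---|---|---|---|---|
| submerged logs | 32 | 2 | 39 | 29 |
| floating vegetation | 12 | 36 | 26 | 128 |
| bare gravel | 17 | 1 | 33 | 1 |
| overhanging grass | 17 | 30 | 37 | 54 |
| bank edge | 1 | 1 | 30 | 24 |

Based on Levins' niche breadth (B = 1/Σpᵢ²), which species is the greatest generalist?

Proportions for Species D (n=79): 32/79=0.4051, 12/79=0.1519, 17/79=0.2152, 17/79=0.2152, 1/79=0.0127
Proportions for Species A (n=70): 2/70=0.0286, 36/70=0.5143, 1/70=0.0143, 30/70=0.4286, 1/70=0.0143
Proportions for Species C (n=165): 39/165=0.2364, 26/165=0.1576, 33/165=0.2000, 37/165=0.2242, 30/165=0.1818
Proportions for Species B (n=236): 29/236=0.1229, 128/236=0.5424, 1/236=0.0042, 54/236=0.2288, 24/236=0.1017
Σp_Dᵢ² = 0.4051² + 0.1519² + 0.2152² + 0.2152² + 0.0127² = 0.164106 + 0.023074 + 0.046311 + 0.046311 + 0.000161 = 0.279963
B_D = 1 / 0.279963 = 3.5719
Σp_Aᵢ² = 0.0286² + 0.5143² + 0.0143² + 0.4286² + 0.0143² = 0.000818 + 0.264504 + 0.000204 + 0.183698 + 0.000204 = 0.449428
B_A = 1 / 0.449428 = 2.2251
Σp_Cᵢ² = 0.2364² + 0.1576² + 0.2000² + 0.2242² + 0.1818² = 0.055885 + 0.024838 + 0.040000 + 0.050266 + 0.033051 = 0.204040
B_C = 1 / 0.204040 = 4.9010
Σp_Bᵢ² = 0.1229² + 0.5424² + 0.0042² + 0.2288² + 0.1017² = 0.015104 + 0.294198 + 0.000018 + 0.052349 + 0.010343 = 0.372012
B_B = 1 / 0.372012 = 2.6881
Highest B → broadest niche (most generalist): Species C (B = 4.90).

Species C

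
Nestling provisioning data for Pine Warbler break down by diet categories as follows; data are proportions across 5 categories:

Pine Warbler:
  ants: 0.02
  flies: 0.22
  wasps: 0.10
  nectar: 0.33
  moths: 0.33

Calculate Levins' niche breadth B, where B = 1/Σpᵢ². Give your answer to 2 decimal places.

3.62

Σpᵢ² = 0.02² + 0.22² + 0.10² + 0.33² + 0.33² = 0.0004 + 0.0484 + 0.0100 + 0.1089 + 0.1089 = 0.2766
B = 1 / 0.2766 = 3.6153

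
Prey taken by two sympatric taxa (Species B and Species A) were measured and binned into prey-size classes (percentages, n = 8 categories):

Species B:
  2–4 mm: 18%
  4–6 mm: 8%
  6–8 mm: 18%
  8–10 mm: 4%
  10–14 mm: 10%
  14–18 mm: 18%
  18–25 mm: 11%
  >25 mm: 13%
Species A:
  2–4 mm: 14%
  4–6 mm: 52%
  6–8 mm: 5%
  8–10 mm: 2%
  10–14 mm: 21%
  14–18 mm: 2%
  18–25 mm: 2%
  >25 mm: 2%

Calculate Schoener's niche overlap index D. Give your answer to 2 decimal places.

Convert percentages to proportions (divide by 100).
Σ|p₁ᵢ − p₂ᵢ| = 0.04 + 0.44 + 0.13 + 0.02 + 0.11 + 0.16 + 0.09 + 0.11 = 1.10
D = 1 − ½ × 1.10 = 1 − 0.550 = 0.4500

0.45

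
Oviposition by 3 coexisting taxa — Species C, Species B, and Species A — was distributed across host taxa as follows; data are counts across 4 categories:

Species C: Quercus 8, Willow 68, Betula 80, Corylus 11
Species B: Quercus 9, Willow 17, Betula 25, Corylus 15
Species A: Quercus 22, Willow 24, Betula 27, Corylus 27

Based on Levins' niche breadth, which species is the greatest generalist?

Species A

Proportions for Species C (n=167): 8/167=0.0479, 68/167=0.4072, 80/167=0.4790, 11/167=0.0659
Proportions for Species B (n=66): 9/66=0.1364, 17/66=0.2576, 25/66=0.3788, 15/66=0.2273
Proportions for Species A (n=100): 22/100=0.2200, 24/100=0.2400, 27/100=0.2700, 27/100=0.2700
Σp_Cᵢ² = 0.0479² + 0.4072² + 0.4790² + 0.0659² = 0.002294 + 0.165812 + 0.229441 + 0.004343 = 0.401890
B_C = 1 / 0.401890 = 2.4882
Σp_Bᵢ² = 0.1364² + 0.2576² + 0.3788² + 0.2273² = 0.018605 + 0.066358 + 0.143489 + 0.051665 = 0.280117
B_B = 1 / 0.280117 = 3.5699
Σp_Aᵢ² = 0.2200² + 0.2400² + 0.2700² + 0.2700² = 0.048400 + 0.057600 + 0.072900 + 0.072900 = 0.251800
B_A = 1 / 0.251800 = 3.9714
Highest B → broadest niche (most generalist): Species A (B = 3.97).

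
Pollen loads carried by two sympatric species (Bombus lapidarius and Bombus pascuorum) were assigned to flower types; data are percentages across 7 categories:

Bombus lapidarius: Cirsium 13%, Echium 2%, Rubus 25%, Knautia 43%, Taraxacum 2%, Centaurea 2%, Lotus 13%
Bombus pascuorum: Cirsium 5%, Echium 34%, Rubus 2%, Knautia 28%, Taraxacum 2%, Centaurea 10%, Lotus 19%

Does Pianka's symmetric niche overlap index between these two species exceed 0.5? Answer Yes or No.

Convert percentages to proportions (divide by 100).
Σ p₁ᵢp₂ᵢ = 0.0065 + 0.0068 + 0.0050 + 0.1204 + 0.0004 + 0.0020 + 0.0247 = 0.1658
Σp_1ᵢ² = 0.13² + 0.02² + 0.25² + 0.43² + 0.02² + 0.02² + 0.13² = 0.0169 + 0.0004 + 0.0625 + 0.1849 + 0.0004 + 0.0004 + 0.0169 = 0.2824
Σp_2ᵢ² = 0.05² + 0.34² + 0.02² + 0.28² + 0.02² + 0.10² + 0.19² = 0.0025 + 0.1156 + 0.0004 + 0.0784 + 0.0004 + 0.0100 + 0.0361 = 0.2434
O = 0.1658 / √(0.2824 × 0.2434) = 0.1658 / 0.26218 = 0.6324
O = 0.6324 > 0.5 → Yes.

Yes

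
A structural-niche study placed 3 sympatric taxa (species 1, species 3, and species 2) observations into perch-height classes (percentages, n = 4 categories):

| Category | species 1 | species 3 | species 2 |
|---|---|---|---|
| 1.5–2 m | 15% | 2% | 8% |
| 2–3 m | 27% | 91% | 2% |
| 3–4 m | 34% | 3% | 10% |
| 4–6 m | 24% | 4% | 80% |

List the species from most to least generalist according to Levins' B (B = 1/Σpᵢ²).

species 1 > species 2 > species 3

Convert percentages to proportions (divide by 100).
Σp_1ᵢ² = 0.15² + 0.27² + 0.34² + 0.24² = 0.0225 + 0.0729 + 0.1156 + 0.0576 = 0.2686
B_1 = 1 / 0.2686 = 3.7230
Σp_3ᵢ² = 0.02² + 0.91² + 0.03² + 0.04² = 0.0004 + 0.8281 + 0.0009 + 0.0016 = 0.8310
B_3 = 1 / 0.8310 = 1.2034
Σp_2ᵢ² = 0.08² + 0.02² + 0.10² + 0.80² = 0.0064 + 0.0004 + 0.0100 + 0.6400 = 0.6568
B_2 = 1 / 0.6568 = 1.5225
Ranking by B (broadest → narrowest): species 1 (3.72) > species 2 (1.52) > species 3 (1.20)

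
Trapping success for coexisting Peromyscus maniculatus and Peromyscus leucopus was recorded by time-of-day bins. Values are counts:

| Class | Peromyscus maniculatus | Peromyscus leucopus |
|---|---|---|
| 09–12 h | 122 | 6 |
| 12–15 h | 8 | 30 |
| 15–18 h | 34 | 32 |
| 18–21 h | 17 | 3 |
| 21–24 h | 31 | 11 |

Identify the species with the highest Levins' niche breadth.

Proportions for Peromyscus maniculatus (n=212): 122/212=0.5755, 8/212=0.0377, 34/212=0.1604, 17/212=0.0802, 31/212=0.1462
Proportions for Peromyscus leucopus (n=82): 6/82=0.0732, 30/82=0.3659, 32/82=0.3902, 3/82=0.0366, 11/82=0.1341
Σp_maniᵢ² = 0.5755² + 0.0377² + 0.1604² + 0.0802² + 0.1462² = 0.331200 + 0.001421 + 0.025728 + 0.006432 + 0.021374 = 0.386155
B_mani = 1 / 0.386155 = 2.5896
Σp_leucᵢ² = 0.0732² + 0.3659² + 0.3902² + 0.0366² + 0.1341² = 0.005358 + 0.133883 + 0.152256 + 0.001340 + 0.017983 = 0.310820
B_leuc = 1 / 0.310820 = 3.2173
Highest B → broadest niche (most generalist): Peromyscus leucopus (B = 3.22).

Peromyscus leucopus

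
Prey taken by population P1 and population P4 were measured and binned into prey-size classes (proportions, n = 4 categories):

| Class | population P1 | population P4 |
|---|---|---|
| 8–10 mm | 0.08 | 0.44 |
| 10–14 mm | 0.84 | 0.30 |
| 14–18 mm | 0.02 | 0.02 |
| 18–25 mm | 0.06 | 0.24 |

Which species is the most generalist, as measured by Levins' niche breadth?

Σp_P1ᵢ² = 0.08² + 0.84² + 0.02² + 0.06² = 0.0064 + 0.7056 + 0.0004 + 0.0036 = 0.7160
B_P1 = 1 / 0.7160 = 1.3966
Σp_P4ᵢ² = 0.44² + 0.30² + 0.02² + 0.24² = 0.1936 + 0.0900 + 0.0004 + 0.0576 = 0.3416
B_P4 = 1 / 0.3416 = 2.9274
Highest B → broadest niche (most generalist): population P4 (B = 2.93).

population P4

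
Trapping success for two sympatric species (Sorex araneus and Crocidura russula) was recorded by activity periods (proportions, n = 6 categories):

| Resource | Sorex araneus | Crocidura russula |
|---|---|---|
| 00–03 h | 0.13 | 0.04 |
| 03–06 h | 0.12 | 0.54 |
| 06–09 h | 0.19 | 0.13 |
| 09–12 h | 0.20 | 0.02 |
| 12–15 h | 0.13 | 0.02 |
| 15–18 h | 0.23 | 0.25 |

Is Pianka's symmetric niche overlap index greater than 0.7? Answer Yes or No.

No

Σ p₁ᵢp₂ᵢ = 0.0052 + 0.0648 + 0.0247 + 0.0040 + 0.0026 + 0.0575 = 0.1588
Σp_1ᵢ² = 0.13² + 0.12² + 0.19² + 0.20² + 0.13² + 0.23² = 0.0169 + 0.0144 + 0.0361 + 0.0400 + 0.0169 + 0.0529 = 0.1772
Σp_2ᵢ² = 0.04² + 0.54² + 0.13² + 0.02² + 0.02² + 0.25² = 0.0016 + 0.2916 + 0.0169 + 0.0004 + 0.0004 + 0.0625 = 0.3734
O = 0.1588 / √(0.1772 × 0.3734) = 0.1588 / 0.25723 = 0.6173
O = 0.6173 < 0.7 → No.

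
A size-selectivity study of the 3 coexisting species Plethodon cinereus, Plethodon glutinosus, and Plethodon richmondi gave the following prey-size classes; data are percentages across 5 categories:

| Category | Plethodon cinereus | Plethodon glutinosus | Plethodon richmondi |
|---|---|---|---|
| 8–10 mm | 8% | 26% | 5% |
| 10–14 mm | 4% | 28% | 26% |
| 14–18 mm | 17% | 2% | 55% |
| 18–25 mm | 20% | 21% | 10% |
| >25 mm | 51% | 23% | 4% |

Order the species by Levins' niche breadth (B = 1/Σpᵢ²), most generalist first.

Convert percentages to proportions (divide by 100).
Σp_cineᵢ² = 0.08² + 0.04² + 0.17² + 0.20² + 0.51² = 0.0064 + 0.0016 + 0.0289 + 0.0400 + 0.2601 = 0.3370
B_cine = 1 / 0.3370 = 2.9674
Σp_glutᵢ² = 0.26² + 0.28² + 0.02² + 0.21² + 0.23² = 0.0676 + 0.0784 + 0.0004 + 0.0441 + 0.0529 = 0.2434
B_glut = 1 / 0.2434 = 4.1085
Σp_richᵢ² = 0.05² + 0.26² + 0.55² + 0.10² + 0.04² = 0.0025 + 0.0676 + 0.3025 + 0.0100 + 0.0016 = 0.3842
B_rich = 1 / 0.3842 = 2.6028
Ranking by B (broadest → narrowest): Plethodon glutinosus (4.11) > Plethodon cinereus (2.97) > Plethodon richmondi (2.60)

Plethodon glutinosus > Plethodon cinereus > Plethodon richmondi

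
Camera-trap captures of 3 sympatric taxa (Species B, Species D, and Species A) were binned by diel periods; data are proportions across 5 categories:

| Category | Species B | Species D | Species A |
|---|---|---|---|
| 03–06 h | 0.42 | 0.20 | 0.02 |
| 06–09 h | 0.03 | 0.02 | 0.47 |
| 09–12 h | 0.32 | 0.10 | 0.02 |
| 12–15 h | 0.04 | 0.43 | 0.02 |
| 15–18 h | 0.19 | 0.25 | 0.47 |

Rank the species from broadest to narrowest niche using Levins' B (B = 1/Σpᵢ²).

Σp_Bᵢ² = 0.42² + 0.03² + 0.32² + 0.04² + 0.19² = 0.1764 + 0.0009 + 0.1024 + 0.0016 + 0.0361 = 0.3174
B_B = 1 / 0.3174 = 3.1506
Σp_Dᵢ² = 0.20² + 0.02² + 0.10² + 0.43² + 0.25² = 0.0400 + 0.0004 + 0.0100 + 0.1849 + 0.0625 = 0.2978
B_D = 1 / 0.2978 = 3.3580
Σp_Aᵢ² = 0.02² + 0.47² + 0.02² + 0.02² + 0.47² = 0.0004 + 0.2209 + 0.0004 + 0.0004 + 0.2209 = 0.4430
B_A = 1 / 0.4430 = 2.2573
Ranking by B (broadest → narrowest): Species D (3.36) > Species B (3.15) > Species A (2.26)

Species D > Species B > Species A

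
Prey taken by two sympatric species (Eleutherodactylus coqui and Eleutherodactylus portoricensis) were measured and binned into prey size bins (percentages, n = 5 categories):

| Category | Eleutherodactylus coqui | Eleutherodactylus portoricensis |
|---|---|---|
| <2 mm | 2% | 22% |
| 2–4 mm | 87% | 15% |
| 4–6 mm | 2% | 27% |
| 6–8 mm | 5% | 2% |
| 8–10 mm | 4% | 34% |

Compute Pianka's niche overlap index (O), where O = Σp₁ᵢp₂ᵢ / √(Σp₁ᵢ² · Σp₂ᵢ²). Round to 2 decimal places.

Convert percentages to proportions (divide by 100).
Σ p₁ᵢp₂ᵢ = 0.0044 + 0.1305 + 0.0054 + 0.0010 + 0.0136 = 0.1549
Σp_1ᵢ² = 0.02² + 0.87² + 0.02² + 0.05² + 0.04² = 0.0004 + 0.7569 + 0.0004 + 0.0025 + 0.0016 = 0.7618
Σp_2ᵢ² = 0.22² + 0.15² + 0.27² + 0.02² + 0.34² = 0.0484 + 0.0225 + 0.0729 + 0.0004 + 0.1156 = 0.2598
O = 0.1549 / √(0.7618 × 0.2598) = 0.1549 / 0.44488 = 0.3482

0.35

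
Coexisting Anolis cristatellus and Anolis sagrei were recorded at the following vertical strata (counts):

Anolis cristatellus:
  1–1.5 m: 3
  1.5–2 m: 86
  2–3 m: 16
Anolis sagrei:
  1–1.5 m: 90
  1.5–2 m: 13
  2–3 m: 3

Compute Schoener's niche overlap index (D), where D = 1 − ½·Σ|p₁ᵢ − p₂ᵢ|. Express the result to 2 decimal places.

0.18

Proportions for Anolis cristatellus (n=105): 3/105=0.0286, 86/105=0.8190, 16/105=0.1524
Proportions for Anolis sagrei (n=106): 90/106=0.8491, 13/106=0.1226, 3/106=0.0283
Σ|p₁ᵢ − p₂ᵢ| = 0.8205 + 0.6964 + 0.1241 = 1.6410
D = 1 − ½ × 1.6410 = 1 − 0.82050 = 0.17950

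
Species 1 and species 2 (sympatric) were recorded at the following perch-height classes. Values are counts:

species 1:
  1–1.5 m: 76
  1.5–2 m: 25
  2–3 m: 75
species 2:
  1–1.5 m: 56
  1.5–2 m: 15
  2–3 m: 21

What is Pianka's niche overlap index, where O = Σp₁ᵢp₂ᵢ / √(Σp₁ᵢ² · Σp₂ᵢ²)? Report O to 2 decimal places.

Proportions for species 1 (n=176): 76/176=0.4318, 25/176=0.1420, 75/176=0.4261
Proportions for species 2 (n=92): 56/92=0.6087, 15/92=0.1630, 21/92=0.2283
Σ p₁ᵢp₂ᵢ = 0.262837 + 0.023146 + 0.097279 = 0.383262
Σp_1ᵢ² = 0.4318² + 0.1420² + 0.4261² = 0.186451 + 0.020164 + 0.181561 = 0.388176
Σp_2ᵢ² = 0.6087² + 0.1630² + 0.2283² = 0.370516 + 0.026569 + 0.052121 = 0.449206
O = 0.383262 / √(0.388176 × 0.449206) = 0.383262 / 0.4175775 = 0.9178

0.92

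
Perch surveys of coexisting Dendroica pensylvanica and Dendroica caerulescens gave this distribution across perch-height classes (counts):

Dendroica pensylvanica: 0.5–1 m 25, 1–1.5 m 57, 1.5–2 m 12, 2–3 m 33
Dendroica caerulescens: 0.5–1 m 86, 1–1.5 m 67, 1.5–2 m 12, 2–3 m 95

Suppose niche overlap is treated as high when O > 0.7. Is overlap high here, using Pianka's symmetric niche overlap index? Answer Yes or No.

Yes

Proportions for Dendroica pensylvanica (n=127): 25/127=0.1969, 57/127=0.4488, 12/127=0.0945, 33/127=0.2598
Proportions for Dendroica caerulescens (n=260): 86/260=0.3308, 67/260=0.2577, 12/260=0.0462, 95/260=0.3654
Σ p₁ᵢp₂ᵢ = 0.065135 + 0.115656 + 0.004366 + 0.094931 = 0.280088
Σp_1ᵢ² = 0.1969² + 0.4488² + 0.0945² + 0.2598² = 0.038770 + 0.201421 + 0.008930 + 0.067496 = 0.316617
Σp_2ᵢ² = 0.3308² + 0.2577² + 0.0462² + 0.3654² = 0.109429 + 0.066409 + 0.002134 + 0.133517 = 0.311489
O = 0.280088 / √(0.316617 × 0.311489) = 0.280088 / 0.3140425 = 0.8919
O = 0.8919 > 0.7 → Yes.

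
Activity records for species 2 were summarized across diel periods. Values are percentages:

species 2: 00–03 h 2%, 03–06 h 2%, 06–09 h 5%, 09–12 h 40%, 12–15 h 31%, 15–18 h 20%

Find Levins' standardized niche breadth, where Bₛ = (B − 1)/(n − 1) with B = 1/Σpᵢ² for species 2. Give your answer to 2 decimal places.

0.47

Convert percentages to proportions (divide by 100).
Σpᵢ² = 0.02² + 0.02² + 0.05² + 0.40² + 0.31² + 0.20² = 0.0004 + 0.0004 + 0.0025 + 0.1600 + 0.0961 + 0.0400 = 0.2994
B = 1 / 0.2994 = 3.3400
Bₛ = (B − 1)/(n − 1) = (3.3400 − 1)/(6 − 1) = 2.3400/5 = 0.4680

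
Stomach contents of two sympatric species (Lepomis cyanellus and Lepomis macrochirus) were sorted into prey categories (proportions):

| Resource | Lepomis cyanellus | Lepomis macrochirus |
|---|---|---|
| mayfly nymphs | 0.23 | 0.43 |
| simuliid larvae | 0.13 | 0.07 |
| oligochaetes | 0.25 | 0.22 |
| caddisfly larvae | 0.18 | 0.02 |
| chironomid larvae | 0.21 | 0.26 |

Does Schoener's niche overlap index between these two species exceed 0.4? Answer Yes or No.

Yes

Σ|p₁ᵢ − p₂ᵢ| = 0.20 + 0.06 + 0.03 + 0.16 + 0.05 = 0.50
D = 1 − ½ × 0.50 = 1 − 0.250 = 0.7500
D = 0.7500 > 0.4 → Yes.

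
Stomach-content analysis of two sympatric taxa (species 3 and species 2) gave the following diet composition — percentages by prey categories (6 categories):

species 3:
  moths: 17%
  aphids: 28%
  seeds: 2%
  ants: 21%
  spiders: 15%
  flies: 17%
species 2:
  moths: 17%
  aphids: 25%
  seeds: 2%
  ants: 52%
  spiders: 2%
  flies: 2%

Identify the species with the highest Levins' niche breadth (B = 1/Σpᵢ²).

Convert percentages to proportions (divide by 100).
Σp_3ᵢ² = 0.17² + 0.28² + 0.02² + 0.21² + 0.15² + 0.17² = 0.0289 + 0.0784 + 0.0004 + 0.0441 + 0.0225 + 0.0289 = 0.2032
B_3 = 1 / 0.2032 = 4.9213
Σp_2ᵢ² = 0.17² + 0.25² + 0.02² + 0.52² + 0.02² + 0.02² = 0.0289 + 0.0625 + 0.0004 + 0.2704 + 0.0004 + 0.0004 = 0.3630
B_2 = 1 / 0.3630 = 2.7548
Highest B → broadest niche (most generalist): species 3 (B = 4.92).

species 3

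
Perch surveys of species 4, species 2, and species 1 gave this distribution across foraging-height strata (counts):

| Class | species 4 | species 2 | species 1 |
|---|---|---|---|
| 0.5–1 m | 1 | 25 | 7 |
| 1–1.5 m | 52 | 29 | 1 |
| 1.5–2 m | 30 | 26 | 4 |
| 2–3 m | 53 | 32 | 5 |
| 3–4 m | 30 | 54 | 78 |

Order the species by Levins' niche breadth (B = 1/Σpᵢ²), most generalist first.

species 2 > species 4 > species 1

Proportions for species 4 (n=166): 1/166=0.0060, 52/166=0.3133, 30/166=0.1807, 53/166=0.3193, 30/166=0.1807
Proportions for species 2 (n=166): 25/166=0.1506, 29/166=0.1747, 26/166=0.1566, 32/166=0.1928, 54/166=0.3253
Proportions for species 1 (n=95): 7/95=0.0737, 1/95=0.0105, 4/95=0.0421, 5/95=0.0526, 78/95=0.8211
Σp_4ᵢ² = 0.0060² + 0.3133² + 0.1807² + 0.3193² + 0.1807² = 0.000036 + 0.098157 + 0.032652 + 0.101952 + 0.032652 = 0.265449
B_4 = 1 / 0.265449 = 3.7672
Σp_2ᵢ² = 0.1506² + 0.1747² + 0.1566² + 0.1928² + 0.3253² = 0.022680 + 0.030520 + 0.024524 + 0.037172 + 0.105820 = 0.220716
B_2 = 1 / 0.220716 = 4.5307
Σp_1ᵢ² = 0.0737² + 0.0105² + 0.0421² + 0.0526² + 0.8211² = 0.005432 + 0.000110 + 0.001772 + 0.002767 + 0.674205 = 0.684286
B_1 = 1 / 0.684286 = 1.4614
Ranking by B (broadest → narrowest): species 2 (4.53) > species 4 (3.77) > species 1 (1.46)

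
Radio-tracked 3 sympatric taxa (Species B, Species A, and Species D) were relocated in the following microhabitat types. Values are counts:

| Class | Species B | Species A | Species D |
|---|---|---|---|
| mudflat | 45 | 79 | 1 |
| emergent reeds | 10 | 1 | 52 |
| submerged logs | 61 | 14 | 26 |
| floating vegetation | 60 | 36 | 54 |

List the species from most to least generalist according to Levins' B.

Species B > Species D > Species A

Proportions for Species B (n=176): 45/176=0.2557, 10/176=0.0568, 61/176=0.3466, 60/176=0.3409
Proportions for Species A (n=130): 79/130=0.6077, 1/130=0.0077, 14/130=0.1077, 36/130=0.2769
Proportions for Species D (n=133): 1/133=0.0075, 52/133=0.3910, 26/133=0.1955, 54/133=0.4060
Σp_Bᵢ² = 0.2557² + 0.0568² + 0.3466² + 0.3409² = 0.065382 + 0.003226 + 0.120132 + 0.116213 = 0.304953
B_B = 1 / 0.304953 = 3.2792
Σp_Aᵢ² = 0.6077² + 0.0077² + 0.1077² + 0.2769² = 0.369299 + 0.000059 + 0.011599 + 0.076674 = 0.457631
B_A = 1 / 0.457631 = 2.1852
Σp_Dᵢ² = 0.0075² + 0.3910² + 0.1955² + 0.4060² = 0.000056 + 0.152881 + 0.038220 + 0.164836 = 0.355993
B_D = 1 / 0.355993 = 2.8090
Ranking by B (broadest → narrowest): Species B (3.28) > Species D (2.81) > Species A (2.19)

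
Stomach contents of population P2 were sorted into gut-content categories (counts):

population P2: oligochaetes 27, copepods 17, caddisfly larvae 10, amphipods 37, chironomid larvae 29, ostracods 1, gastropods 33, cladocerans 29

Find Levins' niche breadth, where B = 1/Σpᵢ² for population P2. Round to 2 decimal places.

Proportions for population P2 (n=183): 27/183=0.1475, 17/183=0.0929, 10/183=0.0546, 37/183=0.2022, 29/183=0.1585, 1/183=0.0055, 33/183=0.1803, 29/183=0.1585
Σpᵢ² = 0.1475² + 0.0929² + 0.0546² + 0.2022² + 0.1585² + 0.0055² + 0.1803² + 0.1585² = 0.021756 + 0.008630 + 0.002981 + 0.040885 + 0.025122 + 0.000030 + 0.032508 + 0.025122 = 0.157034
B = 1 / 0.157034 = 6.3680

6.37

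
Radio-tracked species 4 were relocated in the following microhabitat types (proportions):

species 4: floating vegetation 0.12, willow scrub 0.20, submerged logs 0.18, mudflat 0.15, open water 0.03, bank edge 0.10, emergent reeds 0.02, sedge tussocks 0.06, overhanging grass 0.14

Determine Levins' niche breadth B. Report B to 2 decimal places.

Σpᵢ² = 0.12² + 0.20² + 0.18² + 0.15² + 0.03² + 0.10² + 0.02² + 0.06² + 0.14² = 0.0144 + 0.0400 + 0.0324 + 0.0225 + 0.0009 + 0.0100 + 0.0004 + 0.0036 + 0.0196 = 0.1438
B = 1 / 0.1438 = 6.9541

6.95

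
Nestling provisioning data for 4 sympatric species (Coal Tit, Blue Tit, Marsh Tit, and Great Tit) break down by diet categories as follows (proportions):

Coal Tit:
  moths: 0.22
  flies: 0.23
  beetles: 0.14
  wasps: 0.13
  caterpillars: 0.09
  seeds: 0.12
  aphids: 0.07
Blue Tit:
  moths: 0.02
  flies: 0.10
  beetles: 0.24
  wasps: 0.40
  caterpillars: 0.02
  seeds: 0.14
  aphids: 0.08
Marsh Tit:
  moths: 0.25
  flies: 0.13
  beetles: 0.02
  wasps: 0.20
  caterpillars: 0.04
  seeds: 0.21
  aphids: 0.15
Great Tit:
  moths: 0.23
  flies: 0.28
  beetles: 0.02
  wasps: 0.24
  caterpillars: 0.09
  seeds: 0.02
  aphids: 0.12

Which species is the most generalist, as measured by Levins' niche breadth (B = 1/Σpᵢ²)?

Σp_Coalᵢ² = 0.22² + 0.23² + 0.14² + 0.13² + 0.09² + 0.12² + 0.07² = 0.0484 + 0.0529 + 0.0196 + 0.0169 + 0.0081 + 0.0144 + 0.0049 = 0.1652
B_Coal = 1 / 0.1652 = 6.0533
Σp_Blueᵢ² = 0.02² + 0.10² + 0.24² + 0.40² + 0.02² + 0.14² + 0.08² = 0.0004 + 0.0100 + 0.0576 + 0.1600 + 0.0004 + 0.0196 + 0.0064 = 0.2544
B_Blue = 1 / 0.2544 = 3.9308
Σp_Marsᵢ² = 0.25² + 0.13² + 0.02² + 0.20² + 0.04² + 0.21² + 0.15² = 0.0625 + 0.0169 + 0.0004 + 0.0400 + 0.0016 + 0.0441 + 0.0225 = 0.1880
B_Mars = 1 / 0.1880 = 5.3191
Σp_Greaᵢ² = 0.23² + 0.28² + 0.02² + 0.24² + 0.09² + 0.02² + 0.12² = 0.0529 + 0.0784 + 0.0004 + 0.0576 + 0.0081 + 0.0004 + 0.0144 = 0.2122
B_Grea = 1 / 0.2122 = 4.7125
Highest B → broadest niche (most generalist): Coal Tit (B = 6.05).

Coal Tit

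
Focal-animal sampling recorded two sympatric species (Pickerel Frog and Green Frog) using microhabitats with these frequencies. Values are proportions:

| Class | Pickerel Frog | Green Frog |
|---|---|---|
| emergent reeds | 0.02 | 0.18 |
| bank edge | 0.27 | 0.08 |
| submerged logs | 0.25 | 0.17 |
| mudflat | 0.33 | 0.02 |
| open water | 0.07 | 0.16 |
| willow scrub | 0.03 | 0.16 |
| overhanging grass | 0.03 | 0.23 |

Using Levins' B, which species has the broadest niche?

Green Frog

Σp_Pickᵢ² = 0.02² + 0.27² + 0.25² + 0.33² + 0.07² + 0.03² + 0.03² = 0.0004 + 0.0729 + 0.0625 + 0.1089 + 0.0049 + 0.0009 + 0.0009 = 0.2514
B_Pick = 1 / 0.2514 = 3.9777
Σp_Greeᵢ² = 0.18² + 0.08² + 0.17² + 0.02² + 0.16² + 0.16² + 0.23² = 0.0324 + 0.0064 + 0.0289 + 0.0004 + 0.0256 + 0.0256 + 0.0529 = 0.1722
B_Gree = 1 / 0.1722 = 5.8072
Highest B → broadest niche (most generalist): Green Frog (B = 5.81).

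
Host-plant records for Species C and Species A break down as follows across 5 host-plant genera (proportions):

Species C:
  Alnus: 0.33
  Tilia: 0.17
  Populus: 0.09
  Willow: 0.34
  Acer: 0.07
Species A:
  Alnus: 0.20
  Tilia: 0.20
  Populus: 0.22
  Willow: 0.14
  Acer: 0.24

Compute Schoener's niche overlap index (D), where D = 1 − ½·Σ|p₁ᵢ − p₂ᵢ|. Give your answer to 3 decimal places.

Σ|p₁ᵢ − p₂ᵢ| = 0.13 + 0.03 + 0.13 + 0.20 + 0.17 = 0.66
D = 1 − ½ × 0.66 = 1 − 0.330 = 0.67000

0.670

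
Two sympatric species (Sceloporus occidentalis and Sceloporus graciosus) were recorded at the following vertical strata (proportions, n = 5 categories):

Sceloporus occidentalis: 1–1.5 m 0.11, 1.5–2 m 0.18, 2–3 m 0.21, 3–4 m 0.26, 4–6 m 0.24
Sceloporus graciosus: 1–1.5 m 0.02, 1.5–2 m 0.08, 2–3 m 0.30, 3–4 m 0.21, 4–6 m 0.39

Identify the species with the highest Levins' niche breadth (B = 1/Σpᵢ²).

Sceloporus occidentalis

Σp_occiᵢ² = 0.11² + 0.18² + 0.21² + 0.26² + 0.24² = 0.0121 + 0.0324 + 0.0441 + 0.0676 + 0.0576 = 0.2138
B_occi = 1 / 0.2138 = 4.6773
Σp_gracᵢ² = 0.02² + 0.08² + 0.30² + 0.21² + 0.39² = 0.0004 + 0.0064 + 0.0900 + 0.0441 + 0.1521 = 0.2930
B_grac = 1 / 0.2930 = 3.4130
Highest B → broadest niche (most generalist): Sceloporus occidentalis (B = 4.68).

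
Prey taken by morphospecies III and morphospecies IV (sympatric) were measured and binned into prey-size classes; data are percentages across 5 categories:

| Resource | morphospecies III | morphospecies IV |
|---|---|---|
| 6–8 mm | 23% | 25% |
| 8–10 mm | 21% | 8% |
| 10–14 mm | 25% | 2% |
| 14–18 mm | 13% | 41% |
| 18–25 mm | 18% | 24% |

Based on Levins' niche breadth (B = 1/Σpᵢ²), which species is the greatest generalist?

morphospecies III

Convert percentages to proportions (divide by 100).
Σp_IIIᵢ² = 0.23² + 0.21² + 0.25² + 0.13² + 0.18² = 0.0529 + 0.0441 + 0.0625 + 0.0169 + 0.0324 = 0.2088
B_III = 1 / 0.2088 = 4.7893
Σp_IVᵢ² = 0.25² + 0.08² + 0.02² + 0.41² + 0.24² = 0.0625 + 0.0064 + 0.0004 + 0.1681 + 0.0576 = 0.2950
B_IV = 1 / 0.2950 = 3.3898
Highest B → broadest niche (most generalist): morphospecies III (B = 4.79).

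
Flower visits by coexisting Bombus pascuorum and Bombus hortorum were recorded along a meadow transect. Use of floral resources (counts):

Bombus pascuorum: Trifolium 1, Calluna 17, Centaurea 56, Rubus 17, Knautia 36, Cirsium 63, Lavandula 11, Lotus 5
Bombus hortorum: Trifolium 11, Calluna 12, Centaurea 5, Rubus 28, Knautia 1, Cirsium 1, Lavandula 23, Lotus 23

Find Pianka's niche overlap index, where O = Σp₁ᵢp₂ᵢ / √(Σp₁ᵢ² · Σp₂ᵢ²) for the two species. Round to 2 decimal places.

0.33

Proportions for Bombus pascuorum (n=206): 1/206=0.0049, 17/206=0.0825, 56/206=0.2718, 17/206=0.0825, 36/206=0.1748, 63/206=0.3058, 11/206=0.0534, 5/206=0.0243
Proportions for Bombus hortorum (n=104): 11/104=0.1058, 12/104=0.1154, 5/104=0.0481, 28/104=0.2692, 1/104=0.0096, 1/104=0.0096, 23/104=0.2212, 23/104=0.2212
Σ p₁ᵢp₂ᵢ = 0.000518 + 0.009521 + 0.013074 + 0.022209 + 0.001678 + 0.002936 + 0.011812 + 0.005375 = 0.067123
Σp_1ᵢ² = 0.0049² + 0.0825² + 0.2718² + 0.0825² + 0.1748² + 0.3058² + 0.0534² + 0.0243² = 0.000024 + 0.006806 + 0.073875 + 0.006806 + 0.030555 + 0.093514 + 0.002852 + 0.000590 = 0.215022
Σp_2ᵢ² = 0.1058² + 0.1154² + 0.0481² + 0.2692² + 0.0096² + 0.0096² + 0.2212² + 0.2212² = 0.011194 + 0.013317 + 0.002314 + 0.072469 + 0.000092 + 0.000092 + 0.048929 + 0.048929 = 0.197336
O = 0.067123 / √(0.215022 × 0.197336) = 0.067123 / 0.2059893 = 0.3259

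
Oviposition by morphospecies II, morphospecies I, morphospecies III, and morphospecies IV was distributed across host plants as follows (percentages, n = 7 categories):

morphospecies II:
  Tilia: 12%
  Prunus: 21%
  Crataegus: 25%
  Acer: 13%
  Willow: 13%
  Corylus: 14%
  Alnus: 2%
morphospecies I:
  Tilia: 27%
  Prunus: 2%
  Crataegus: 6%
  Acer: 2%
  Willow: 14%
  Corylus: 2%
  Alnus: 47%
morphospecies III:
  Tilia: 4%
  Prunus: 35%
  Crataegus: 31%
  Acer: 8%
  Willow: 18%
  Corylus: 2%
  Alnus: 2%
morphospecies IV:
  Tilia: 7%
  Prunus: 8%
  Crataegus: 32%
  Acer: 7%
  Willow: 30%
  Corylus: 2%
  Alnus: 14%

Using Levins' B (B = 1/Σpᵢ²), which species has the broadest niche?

Convert percentages to proportions (divide by 100).
Σp_IIᵢ² = 0.12² + 0.21² + 0.25² + 0.13² + 0.13² + 0.14² + 0.02² = 0.0144 + 0.0441 + 0.0625 + 0.0169 + 0.0169 + 0.0196 + 0.0004 = 0.1748
B_II = 1 / 0.1748 = 5.7208
Σp_Iᵢ² = 0.27² + 0.02² + 0.06² + 0.02² + 0.14² + 0.02² + 0.47² = 0.0729 + 0.0004 + 0.0036 + 0.0004 + 0.0196 + 0.0004 + 0.2209 = 0.3182
B_I = 1 / 0.3182 = 3.1427
Σp_IIIᵢ² = 0.04² + 0.35² + 0.31² + 0.08² + 0.18² + 0.02² + 0.02² = 0.0016 + 0.1225 + 0.0961 + 0.0064 + 0.0324 + 0.0004 + 0.0004 = 0.2598
B_III = 1 / 0.2598 = 3.8491
Σp_IVᵢ² = 0.07² + 0.08² + 0.32² + 0.07² + 0.30² + 0.02² + 0.14² = 0.0049 + 0.0064 + 0.1024 + 0.0049 + 0.0900 + 0.0004 + 0.0196 = 0.2286
B_IV = 1 / 0.2286 = 4.3745
Highest B → broadest niche (most generalist): morphospecies II (B = 5.72).

morphospecies II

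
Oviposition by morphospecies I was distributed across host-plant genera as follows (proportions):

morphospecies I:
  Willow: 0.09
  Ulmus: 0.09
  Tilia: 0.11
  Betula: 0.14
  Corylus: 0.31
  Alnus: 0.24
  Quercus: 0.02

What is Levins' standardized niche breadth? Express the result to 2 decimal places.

0.66

Σpᵢ² = 0.09² + 0.09² + 0.11² + 0.14² + 0.31² + 0.24² + 0.02² = 0.0081 + 0.0081 + 0.0121 + 0.0196 + 0.0961 + 0.0576 + 0.0004 = 0.2020
B = 1 / 0.2020 = 4.9505
Bₛ = (B − 1)/(n − 1) = (4.9505 − 1)/(7 − 1) = 3.9505/6 = 0.6584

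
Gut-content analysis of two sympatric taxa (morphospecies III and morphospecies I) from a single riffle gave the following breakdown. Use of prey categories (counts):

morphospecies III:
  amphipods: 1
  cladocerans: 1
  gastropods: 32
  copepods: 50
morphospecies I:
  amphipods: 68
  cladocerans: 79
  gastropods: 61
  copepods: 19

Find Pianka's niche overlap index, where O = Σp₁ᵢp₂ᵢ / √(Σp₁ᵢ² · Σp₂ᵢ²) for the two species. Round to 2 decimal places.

0.42

Proportions for morphospecies III (n=84): 1/84=0.0119, 1/84=0.0119, 32/84=0.3810, 50/84=0.5952
Proportions for morphospecies I (n=227): 68/227=0.2996, 79/227=0.3480, 61/227=0.2687, 19/227=0.0837
Σ p₁ᵢp₂ᵢ = 0.003565 + 0.004141 + 0.102375 + 0.049818 = 0.159899
Σp_1ᵢ² = 0.0119² + 0.0119² + 0.3810² + 0.5952² = 0.000142 + 0.000142 + 0.145161 + 0.354263 = 0.499708
Σp_2ᵢ² = 0.2996² + 0.3480² + 0.2687² + 0.0837² = 0.089760 + 0.121104 + 0.072200 + 0.007006 = 0.290070
O = 0.159899 / √(0.499708 × 0.290070) = 0.159899 / 0.3807234 = 0.4200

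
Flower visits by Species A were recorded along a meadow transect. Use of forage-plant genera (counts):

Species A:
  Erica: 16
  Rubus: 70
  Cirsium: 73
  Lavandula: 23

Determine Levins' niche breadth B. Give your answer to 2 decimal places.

Proportions for Species A (n=182): 16/182=0.0879, 70/182=0.3846, 73/182=0.4011, 23/182=0.1264
Σpᵢ² = 0.0879² + 0.3846² + 0.4011² + 0.1264² = 0.007726 + 0.147917 + 0.160881 + 0.015977 = 0.332501
B = 1 / 0.332501 = 3.0075

3.01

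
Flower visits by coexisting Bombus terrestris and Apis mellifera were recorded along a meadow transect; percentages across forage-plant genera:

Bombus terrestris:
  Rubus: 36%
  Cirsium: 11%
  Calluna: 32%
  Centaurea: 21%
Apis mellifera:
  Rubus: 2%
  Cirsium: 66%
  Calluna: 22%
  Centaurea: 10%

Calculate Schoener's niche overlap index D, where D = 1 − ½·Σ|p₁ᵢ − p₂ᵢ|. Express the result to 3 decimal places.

Convert percentages to proportions (divide by 100).
Σ|p₁ᵢ − p₂ᵢ| = 0.34 + 0.55 + 0.10 + 0.11 = 1.10
D = 1 − ½ × 1.10 = 1 − 0.550 = 0.45000

0.450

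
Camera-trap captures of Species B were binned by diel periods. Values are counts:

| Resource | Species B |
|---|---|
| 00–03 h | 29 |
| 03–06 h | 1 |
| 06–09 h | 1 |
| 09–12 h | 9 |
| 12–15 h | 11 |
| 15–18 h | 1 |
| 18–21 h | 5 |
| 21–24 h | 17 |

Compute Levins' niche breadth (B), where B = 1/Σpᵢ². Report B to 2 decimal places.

4.03

Proportions for Species B (n=74): 29/74=0.3919, 1/74=0.0135, 1/74=0.0135, 9/74=0.1216, 11/74=0.1486, 1/74=0.0135, 5/74=0.0676, 17/74=0.2297
Σpᵢ² = 0.3919² + 0.0135² + 0.0135² + 0.1216² + 0.1486² + 0.0135² + 0.0676² + 0.2297² = 0.153586 + 0.000182 + 0.000182 + 0.014787 + 0.022082 + 0.000182 + 0.004570 + 0.052762 = 0.248333
B = 1 / 0.248333 = 4.0269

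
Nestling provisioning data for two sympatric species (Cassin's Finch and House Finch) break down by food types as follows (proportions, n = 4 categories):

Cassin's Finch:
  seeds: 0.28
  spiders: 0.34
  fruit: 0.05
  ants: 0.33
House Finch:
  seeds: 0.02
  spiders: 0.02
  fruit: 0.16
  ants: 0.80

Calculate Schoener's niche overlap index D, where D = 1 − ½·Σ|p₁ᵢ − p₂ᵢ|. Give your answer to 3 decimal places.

Σ|p₁ᵢ − p₂ᵢ| = 0.26 + 0.32 + 0.11 + 0.47 = 1.16
D = 1 − ½ × 1.16 = 1 − 0.580 = 0.42000

0.420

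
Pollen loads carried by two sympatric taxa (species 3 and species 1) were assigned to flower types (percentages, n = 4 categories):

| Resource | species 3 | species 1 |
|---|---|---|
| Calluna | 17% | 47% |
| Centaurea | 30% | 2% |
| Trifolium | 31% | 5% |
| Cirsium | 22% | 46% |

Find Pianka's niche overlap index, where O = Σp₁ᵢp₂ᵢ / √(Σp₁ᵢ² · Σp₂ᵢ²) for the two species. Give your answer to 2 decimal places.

Convert percentages to proportions (divide by 100).
Σ p₁ᵢp₂ᵢ = 0.0799 + 0.0060 + 0.0155 + 0.1012 = 0.2026
Σp_1ᵢ² = 0.17² + 0.30² + 0.31² + 0.22² = 0.0289 + 0.0900 + 0.0961 + 0.0484 = 0.2634
Σp_2ᵢ² = 0.47² + 0.02² + 0.05² + 0.46² = 0.2209 + 0.0004 + 0.0025 + 0.2116 = 0.4354
O = 0.2026 / √(0.2634 × 0.4354) = 0.2026 / 0.33865 = 0.5983

0.60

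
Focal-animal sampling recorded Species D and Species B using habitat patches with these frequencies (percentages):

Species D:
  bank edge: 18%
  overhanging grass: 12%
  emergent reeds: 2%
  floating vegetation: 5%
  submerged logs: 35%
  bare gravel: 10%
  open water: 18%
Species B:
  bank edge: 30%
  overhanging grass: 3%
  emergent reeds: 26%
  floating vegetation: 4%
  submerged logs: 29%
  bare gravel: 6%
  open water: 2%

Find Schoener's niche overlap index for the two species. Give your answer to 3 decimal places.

Convert percentages to proportions (divide by 100).
Σ|p₁ᵢ − p₂ᵢ| = 0.12 + 0.09 + 0.24 + 0.01 + 0.06 + 0.04 + 0.16 = 0.72
D = 1 − ½ × 0.72 = 1 − 0.360 = 0.64000

0.640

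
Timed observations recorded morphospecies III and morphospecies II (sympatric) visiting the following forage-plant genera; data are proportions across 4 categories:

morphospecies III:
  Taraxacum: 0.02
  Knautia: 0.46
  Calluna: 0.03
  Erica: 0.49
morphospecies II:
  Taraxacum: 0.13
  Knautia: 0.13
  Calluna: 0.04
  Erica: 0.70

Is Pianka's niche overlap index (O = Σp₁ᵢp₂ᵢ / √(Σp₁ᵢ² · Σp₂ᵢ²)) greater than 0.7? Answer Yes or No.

Σ p₁ᵢp₂ᵢ = 0.0026 + 0.0598 + 0.0012 + 0.3430 = 0.4066
Σp_1ᵢ² = 0.02² + 0.46² + 0.03² + 0.49² = 0.0004 + 0.2116 + 0.0009 + 0.2401 = 0.4530
Σp_2ᵢ² = 0.13² + 0.13² + 0.04² + 0.70² = 0.0169 + 0.0169 + 0.0016 + 0.4900 = 0.5254
O = 0.4066 / √(0.4530 × 0.5254) = 0.4066 / 0.48786 = 0.8334
O = 0.8334 > 0.7 → Yes.

Yes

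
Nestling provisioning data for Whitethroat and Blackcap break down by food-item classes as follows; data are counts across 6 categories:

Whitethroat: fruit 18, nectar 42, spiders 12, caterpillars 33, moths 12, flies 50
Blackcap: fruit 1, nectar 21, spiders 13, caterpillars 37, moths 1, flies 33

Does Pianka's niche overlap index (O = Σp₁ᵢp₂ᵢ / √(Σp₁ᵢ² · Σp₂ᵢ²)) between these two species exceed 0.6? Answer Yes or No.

Yes

Proportions for Whitethroat (n=167): 18/167=0.1078, 42/167=0.2515, 12/167=0.0719, 33/167=0.1976, 12/167=0.0719, 50/167=0.2994
Proportions for Blackcap (n=106): 1/106=0.0094, 21/106=0.1981, 13/106=0.1226, 37/106=0.3491, 1/106=0.0094, 33/106=0.3113
Σ p₁ᵢp₂ᵢ = 0.001013 + 0.049822 + 0.008815 + 0.068982 + 0.000676 + 0.093203 = 0.222511
Σp_1ᵢ² = 0.1078² + 0.2515² + 0.0719² + 0.1976² + 0.0719² + 0.2994² = 0.011621 + 0.063252 + 0.005170 + 0.039046 + 0.005170 + 0.089640 = 0.213899
Σp_2ᵢ² = 0.0094² + 0.1981² + 0.1226² + 0.3491² + 0.0094² + 0.3113² = 0.000088 + 0.039244 + 0.015031 + 0.121871 + 0.000088 + 0.096908 = 0.273230
O = 0.222511 / √(0.213899 × 0.273230) = 0.222511 / 0.2417512 = 0.9204
O = 0.9204 > 0.6 → Yes.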